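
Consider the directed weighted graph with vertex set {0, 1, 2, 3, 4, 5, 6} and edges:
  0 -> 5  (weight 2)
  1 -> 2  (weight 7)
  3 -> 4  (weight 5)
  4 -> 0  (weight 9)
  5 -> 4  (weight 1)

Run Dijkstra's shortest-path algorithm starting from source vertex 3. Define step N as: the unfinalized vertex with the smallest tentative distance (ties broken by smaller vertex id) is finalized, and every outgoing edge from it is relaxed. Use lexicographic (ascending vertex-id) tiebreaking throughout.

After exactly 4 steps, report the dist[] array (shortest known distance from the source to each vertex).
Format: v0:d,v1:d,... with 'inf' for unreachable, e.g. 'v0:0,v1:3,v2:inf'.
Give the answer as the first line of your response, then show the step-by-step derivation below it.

v0:14,v1:inf,v2:inf,v3:0,v4:5,v5:16,v6:inf

step 1: dist = v0:inf,v1:inf,v2:inf,v3:0,v4:5,v5:inf,v6:inf
step 2: dist = v0:14,v1:inf,v2:inf,v3:0,v4:5,v5:inf,v6:inf
step 3: dist = v0:14,v1:inf,v2:inf,v3:0,v4:5,v5:16,v6:inf
step 4: dist = v0:14,v1:inf,v2:inf,v3:0,v4:5,v5:16,v6:inf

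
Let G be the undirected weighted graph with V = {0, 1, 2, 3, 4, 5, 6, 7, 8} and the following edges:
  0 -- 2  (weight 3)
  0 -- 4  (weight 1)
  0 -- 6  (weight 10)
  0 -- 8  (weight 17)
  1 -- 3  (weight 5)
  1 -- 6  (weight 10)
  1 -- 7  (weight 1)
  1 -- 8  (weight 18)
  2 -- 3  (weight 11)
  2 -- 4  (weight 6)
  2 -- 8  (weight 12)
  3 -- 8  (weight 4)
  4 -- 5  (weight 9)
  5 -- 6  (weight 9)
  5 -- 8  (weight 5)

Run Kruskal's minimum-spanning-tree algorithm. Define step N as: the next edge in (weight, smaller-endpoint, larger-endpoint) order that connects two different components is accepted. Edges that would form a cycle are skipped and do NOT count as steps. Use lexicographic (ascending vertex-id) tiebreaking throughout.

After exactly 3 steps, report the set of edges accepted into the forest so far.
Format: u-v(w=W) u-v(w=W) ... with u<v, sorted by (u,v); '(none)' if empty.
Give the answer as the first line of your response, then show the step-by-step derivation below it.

0-2(w=3) 0-4(w=1) 1-7(w=1)

step 1: add edge 0-4 (w=1); MST = {0-4(w=1)}
step 2: add edge 1-7 (w=1); MST = {0-4(w=1) 1-7(w=1)}
step 3: add edge 0-2 (w=3); MST = {0-2(w=3) 0-4(w=1) 1-7(w=1)}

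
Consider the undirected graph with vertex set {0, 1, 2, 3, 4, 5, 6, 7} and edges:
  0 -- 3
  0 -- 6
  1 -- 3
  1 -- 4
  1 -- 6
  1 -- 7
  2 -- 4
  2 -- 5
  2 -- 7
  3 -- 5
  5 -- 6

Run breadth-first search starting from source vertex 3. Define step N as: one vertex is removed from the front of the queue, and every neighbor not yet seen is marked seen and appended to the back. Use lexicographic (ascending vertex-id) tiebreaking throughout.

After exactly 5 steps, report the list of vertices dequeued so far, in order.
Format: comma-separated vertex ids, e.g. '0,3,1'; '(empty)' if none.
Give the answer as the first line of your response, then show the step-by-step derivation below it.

3,0,1,5,6

step 1: dequeue 3; queue=[0,1,5]; order=3
step 2: dequeue 0; queue=[1,5,6]; order=3,0
step 3: dequeue 1; queue=[5,6,4,7]; order=3,0,1
step 4: dequeue 5; queue=[6,4,7,2]; order=3,0,1,5
step 5: dequeue 6; queue=[4,7,2]; order=3,0,1,5,6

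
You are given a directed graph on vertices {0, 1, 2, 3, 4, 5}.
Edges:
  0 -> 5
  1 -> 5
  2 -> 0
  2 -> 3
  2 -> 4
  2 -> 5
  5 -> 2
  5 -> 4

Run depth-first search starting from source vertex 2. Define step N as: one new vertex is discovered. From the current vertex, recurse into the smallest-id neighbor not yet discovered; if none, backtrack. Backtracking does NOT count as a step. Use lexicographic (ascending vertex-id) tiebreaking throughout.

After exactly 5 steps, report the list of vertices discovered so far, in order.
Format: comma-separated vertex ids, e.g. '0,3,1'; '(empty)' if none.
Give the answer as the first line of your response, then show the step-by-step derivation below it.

2,0,5,4,3

step 1: discover 2; path=2; order=2
step 2: discover 0; path=2>0; order=2,0
step 3: discover 5; path=2>0>5; order=2,0,5
step 4: discover 4; path=2>0>5>4; order=2,0,5,4
step 5: discover 3; path=2>3; order=2,0,5,4,3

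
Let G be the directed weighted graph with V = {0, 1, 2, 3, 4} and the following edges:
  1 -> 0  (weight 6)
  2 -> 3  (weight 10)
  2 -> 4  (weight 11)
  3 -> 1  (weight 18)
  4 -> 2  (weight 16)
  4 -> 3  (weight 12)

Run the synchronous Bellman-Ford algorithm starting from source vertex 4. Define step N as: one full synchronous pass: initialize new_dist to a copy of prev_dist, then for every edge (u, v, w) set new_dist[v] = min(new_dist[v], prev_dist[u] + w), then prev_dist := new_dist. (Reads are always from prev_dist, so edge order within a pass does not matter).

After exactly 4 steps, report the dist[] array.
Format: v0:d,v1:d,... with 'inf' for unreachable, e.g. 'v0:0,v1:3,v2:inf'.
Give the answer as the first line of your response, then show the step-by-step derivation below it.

v0:36,v1:30,v2:16,v3:12,v4:0

step 1: dist = v0:inf,v1:inf,v2:16,v3:12,v4:0
step 2: dist = v0:inf,v1:30,v2:16,v3:12,v4:0
step 3: dist = v0:36,v1:30,v2:16,v3:12,v4:0
step 4: dist = v0:36,v1:30,v2:16,v3:12,v4:0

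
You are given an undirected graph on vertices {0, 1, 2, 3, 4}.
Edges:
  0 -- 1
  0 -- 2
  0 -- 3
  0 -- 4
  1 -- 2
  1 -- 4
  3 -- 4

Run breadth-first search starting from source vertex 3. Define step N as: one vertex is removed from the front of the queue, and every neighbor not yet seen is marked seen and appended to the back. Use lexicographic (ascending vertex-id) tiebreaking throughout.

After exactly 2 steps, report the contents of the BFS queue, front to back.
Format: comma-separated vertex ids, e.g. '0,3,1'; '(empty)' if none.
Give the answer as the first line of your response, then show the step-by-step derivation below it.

4,1,2

step 1: dequeue 3; queue=[0,4]; order=3
step 2: dequeue 0; queue=[4,1,2]; order=3,0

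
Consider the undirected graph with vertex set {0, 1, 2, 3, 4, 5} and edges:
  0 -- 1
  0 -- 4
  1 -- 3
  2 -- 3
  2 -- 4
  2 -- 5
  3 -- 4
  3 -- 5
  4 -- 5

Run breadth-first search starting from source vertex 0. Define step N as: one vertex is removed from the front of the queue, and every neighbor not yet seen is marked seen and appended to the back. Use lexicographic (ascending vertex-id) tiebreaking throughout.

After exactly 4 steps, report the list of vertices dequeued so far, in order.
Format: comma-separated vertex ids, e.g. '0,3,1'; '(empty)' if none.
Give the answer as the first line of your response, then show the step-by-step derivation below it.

0,1,4,3

step 1: dequeue 0; queue=[1,4]; order=0
step 2: dequeue 1; queue=[4,3]; order=0,1
step 3: dequeue 4; queue=[3,2,5]; order=0,1,4
step 4: dequeue 3; queue=[2,5]; order=0,1,4,3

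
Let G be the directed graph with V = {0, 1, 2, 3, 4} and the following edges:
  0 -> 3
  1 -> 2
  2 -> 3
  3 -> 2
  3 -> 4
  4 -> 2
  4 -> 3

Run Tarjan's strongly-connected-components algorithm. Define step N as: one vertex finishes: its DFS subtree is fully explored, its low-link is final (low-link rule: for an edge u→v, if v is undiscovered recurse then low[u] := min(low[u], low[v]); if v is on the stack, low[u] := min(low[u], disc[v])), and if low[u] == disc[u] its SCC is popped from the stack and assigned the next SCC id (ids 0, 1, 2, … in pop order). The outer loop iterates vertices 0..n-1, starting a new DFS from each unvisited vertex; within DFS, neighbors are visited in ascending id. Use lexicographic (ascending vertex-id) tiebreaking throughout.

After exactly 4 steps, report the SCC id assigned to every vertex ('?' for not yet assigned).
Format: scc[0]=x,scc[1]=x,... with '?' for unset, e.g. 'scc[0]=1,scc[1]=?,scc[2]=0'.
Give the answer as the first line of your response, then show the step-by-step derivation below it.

scc[0]=1,scc[1]=?,scc[2]=0,scc[3]=0,scc[4]=0

step 1: low=(low[0]=0,low[1]=?,low[2]=1,low[3]=1,low[4]=?); scc=(scc[0]=?,scc[1]=?,scc[2]=?,scc[3]=?,scc[4]=?)
step 2: low=(low[0]=0,low[1]=?,low[2]=1,low[3]=1,low[4]=1); scc=(scc[0]=?,scc[1]=?,scc[2]=?,scc[3]=?,scc[4]=?)
step 3: low=(low[0]=0,low[1]=?,low[2]=1,low[3]=1,low[4]=1); scc=(scc[0]=?,scc[1]=?,scc[2]=0,scc[3]=0,scc[4]=0)
step 4: low=(low[0]=0,low[1]=?,low[2]=1,low[3]=1,low[4]=1); scc=(scc[0]=1,scc[1]=?,scc[2]=0,scc[3]=0,scc[4]=0)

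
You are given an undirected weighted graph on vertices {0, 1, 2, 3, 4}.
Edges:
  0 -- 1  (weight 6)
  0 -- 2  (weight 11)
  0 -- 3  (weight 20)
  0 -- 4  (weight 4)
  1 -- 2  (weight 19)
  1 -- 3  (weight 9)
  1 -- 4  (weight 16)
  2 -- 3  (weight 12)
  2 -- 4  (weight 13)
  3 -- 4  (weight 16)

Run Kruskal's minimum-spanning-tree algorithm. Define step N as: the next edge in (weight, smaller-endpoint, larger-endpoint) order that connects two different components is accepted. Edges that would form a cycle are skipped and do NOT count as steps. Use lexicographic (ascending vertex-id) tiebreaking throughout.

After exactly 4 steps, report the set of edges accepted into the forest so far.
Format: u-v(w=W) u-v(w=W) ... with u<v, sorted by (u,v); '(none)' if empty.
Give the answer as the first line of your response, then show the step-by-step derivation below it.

0-1(w=6) 0-2(w=11) 0-4(w=4) 1-3(w=9)

step 1: add edge 0-4 (w=4); MST = {0-4(w=4)}
step 2: add edge 0-1 (w=6); MST = {0-1(w=6) 0-4(w=4)}
step 3: add edge 1-3 (w=9); MST = {0-1(w=6) 0-4(w=4) 1-3(w=9)}
step 4: add edge 0-2 (w=11); MST = {0-1(w=6) 0-2(w=11) 0-4(w=4) 1-3(w=9)}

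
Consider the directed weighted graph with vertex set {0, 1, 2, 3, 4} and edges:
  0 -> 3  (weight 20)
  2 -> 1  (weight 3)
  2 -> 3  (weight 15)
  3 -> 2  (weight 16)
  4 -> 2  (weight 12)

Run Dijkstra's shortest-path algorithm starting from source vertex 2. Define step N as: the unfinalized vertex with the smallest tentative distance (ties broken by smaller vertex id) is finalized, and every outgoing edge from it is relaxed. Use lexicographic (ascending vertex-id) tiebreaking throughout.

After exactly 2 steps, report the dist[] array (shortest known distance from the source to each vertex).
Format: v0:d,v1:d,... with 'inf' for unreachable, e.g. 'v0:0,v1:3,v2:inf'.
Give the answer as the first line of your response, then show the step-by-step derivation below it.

v0:inf,v1:3,v2:0,v3:15,v4:inf

step 1: dist = v0:inf,v1:3,v2:0,v3:15,v4:inf
step 2: dist = v0:inf,v1:3,v2:0,v3:15,v4:inf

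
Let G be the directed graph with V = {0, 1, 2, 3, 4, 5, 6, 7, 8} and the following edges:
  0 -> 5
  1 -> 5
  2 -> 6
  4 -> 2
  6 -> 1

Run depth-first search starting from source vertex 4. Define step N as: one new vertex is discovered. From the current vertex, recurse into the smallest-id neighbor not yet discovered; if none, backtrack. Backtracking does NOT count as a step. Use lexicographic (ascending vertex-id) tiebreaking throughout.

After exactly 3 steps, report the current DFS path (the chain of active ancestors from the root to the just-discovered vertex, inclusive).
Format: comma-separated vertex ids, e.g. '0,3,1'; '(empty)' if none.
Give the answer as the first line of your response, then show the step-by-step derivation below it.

4,2,6

step 1: discover 4; path=4; order=4
step 2: discover 2; path=4>2; order=4,2
step 3: discover 6; path=4>2>6; order=4,2,6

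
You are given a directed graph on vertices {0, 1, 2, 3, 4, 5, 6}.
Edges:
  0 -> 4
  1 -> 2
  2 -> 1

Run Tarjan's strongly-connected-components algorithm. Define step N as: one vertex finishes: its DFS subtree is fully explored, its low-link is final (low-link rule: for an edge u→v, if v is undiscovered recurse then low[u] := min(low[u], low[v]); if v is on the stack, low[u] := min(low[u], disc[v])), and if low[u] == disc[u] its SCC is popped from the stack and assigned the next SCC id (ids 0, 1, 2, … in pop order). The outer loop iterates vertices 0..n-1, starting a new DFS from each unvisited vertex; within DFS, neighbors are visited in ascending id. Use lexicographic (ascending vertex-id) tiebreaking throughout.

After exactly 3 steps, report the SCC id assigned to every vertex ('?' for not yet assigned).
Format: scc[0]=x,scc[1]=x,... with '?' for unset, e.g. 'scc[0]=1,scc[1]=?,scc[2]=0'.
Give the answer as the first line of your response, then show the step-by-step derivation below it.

scc[0]=1,scc[1]=?,scc[2]=?,scc[3]=?,scc[4]=0,scc[5]=?,scc[6]=?

step 1: low=(low[0]=0,low[1]=?,low[2]=?,low[3]=?,low[4]=1,low[5]=?,low[6]=?); scc=(scc[0]=?,scc[1]=?,scc[2]=?,scc[3]=?,scc[4]=0,scc[5]=?,scc[6]=?)
step 2: low=(low[0]=0,low[1]=?,low[2]=?,low[3]=?,low[4]=1,low[5]=?,low[6]=?); scc=(scc[0]=1,scc[1]=?,scc[2]=?,scc[3]=?,scc[4]=0,scc[5]=?,scc[6]=?)
step 3: low=(low[0]=0,low[1]=2,low[2]=2,low[3]=?,low[4]=1,low[5]=?,low[6]=?); scc=(scc[0]=1,scc[1]=?,scc[2]=?,scc[3]=?,scc[4]=0,scc[5]=?,scc[6]=?)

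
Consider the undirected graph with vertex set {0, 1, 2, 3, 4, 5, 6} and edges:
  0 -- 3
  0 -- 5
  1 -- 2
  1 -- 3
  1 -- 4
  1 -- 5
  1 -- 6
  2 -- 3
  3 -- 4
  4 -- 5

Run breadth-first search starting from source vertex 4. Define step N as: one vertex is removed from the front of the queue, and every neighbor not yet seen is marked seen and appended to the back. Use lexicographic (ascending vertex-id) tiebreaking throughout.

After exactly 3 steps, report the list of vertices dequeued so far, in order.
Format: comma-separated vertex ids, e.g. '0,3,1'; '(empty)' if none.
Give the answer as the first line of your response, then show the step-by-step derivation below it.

4,1,3

step 1: dequeue 4; queue=[1,3,5]; order=4
step 2: dequeue 1; queue=[3,5,2,6]; order=4,1
step 3: dequeue 3; queue=[5,2,6,0]; order=4,1,3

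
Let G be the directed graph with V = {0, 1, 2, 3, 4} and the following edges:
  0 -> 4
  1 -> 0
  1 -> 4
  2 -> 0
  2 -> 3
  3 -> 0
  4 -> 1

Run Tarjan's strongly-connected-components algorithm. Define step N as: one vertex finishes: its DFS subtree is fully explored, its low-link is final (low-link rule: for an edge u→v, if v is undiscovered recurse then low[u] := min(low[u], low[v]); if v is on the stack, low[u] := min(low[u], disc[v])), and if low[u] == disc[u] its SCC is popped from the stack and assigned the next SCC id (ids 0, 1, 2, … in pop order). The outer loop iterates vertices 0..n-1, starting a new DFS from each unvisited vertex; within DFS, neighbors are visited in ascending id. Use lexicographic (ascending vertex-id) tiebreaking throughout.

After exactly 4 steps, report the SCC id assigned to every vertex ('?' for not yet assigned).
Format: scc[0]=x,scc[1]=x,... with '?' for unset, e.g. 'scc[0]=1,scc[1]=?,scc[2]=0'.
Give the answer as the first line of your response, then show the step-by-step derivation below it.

scc[0]=0,scc[1]=0,scc[2]=?,scc[3]=1,scc[4]=0

step 1: low=(low[0]=0,low[1]=0,low[2]=?,low[3]=?,low[4]=1); scc=(scc[0]=?,scc[1]=?,scc[2]=?,scc[3]=?,scc[4]=?)
step 2: low=(low[0]=0,low[1]=0,low[2]=?,low[3]=?,low[4]=0); scc=(scc[0]=?,scc[1]=?,scc[2]=?,scc[3]=?,scc[4]=?)
step 3: low=(low[0]=0,low[1]=0,low[2]=?,low[3]=?,low[4]=0); scc=(scc[0]=0,scc[1]=0,scc[2]=?,scc[3]=?,scc[4]=0)
step 4: low=(low[0]=0,low[1]=0,low[2]=3,low[3]=4,low[4]=0); scc=(scc[0]=0,scc[1]=0,scc[2]=?,scc[3]=1,scc[4]=0)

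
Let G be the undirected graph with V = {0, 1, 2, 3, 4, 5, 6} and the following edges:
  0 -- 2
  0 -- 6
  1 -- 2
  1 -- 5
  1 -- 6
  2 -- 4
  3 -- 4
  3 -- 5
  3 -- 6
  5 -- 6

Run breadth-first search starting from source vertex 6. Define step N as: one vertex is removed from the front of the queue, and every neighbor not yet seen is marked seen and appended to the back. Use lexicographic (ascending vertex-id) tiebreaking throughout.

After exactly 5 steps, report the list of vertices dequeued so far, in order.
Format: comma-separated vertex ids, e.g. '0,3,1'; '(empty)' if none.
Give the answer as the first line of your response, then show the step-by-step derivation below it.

6,0,1,3,5

step 1: dequeue 6; queue=[0,1,3,5]; order=6
step 2: dequeue 0; queue=[1,3,5,2]; order=6,0
step 3: dequeue 1; queue=[3,5,2]; order=6,0,1
step 4: dequeue 3; queue=[5,2,4]; order=6,0,1,3
step 5: dequeue 5; queue=[2,4]; order=6,0,1,3,5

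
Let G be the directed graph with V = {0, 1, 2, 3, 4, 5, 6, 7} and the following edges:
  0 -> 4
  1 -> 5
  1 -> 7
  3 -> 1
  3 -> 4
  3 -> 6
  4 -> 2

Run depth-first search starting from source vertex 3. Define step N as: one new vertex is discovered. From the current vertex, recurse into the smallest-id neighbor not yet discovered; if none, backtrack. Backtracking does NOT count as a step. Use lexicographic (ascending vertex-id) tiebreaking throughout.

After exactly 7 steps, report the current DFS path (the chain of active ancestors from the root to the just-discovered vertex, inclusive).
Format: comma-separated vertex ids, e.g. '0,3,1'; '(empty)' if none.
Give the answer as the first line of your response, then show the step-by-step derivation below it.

3,6

step 1: discover 3; path=3; order=3
step 2: discover 1; path=3>1; order=3,1
step 3: discover 5; path=3>1>5; order=3,1,5
step 4: discover 7; path=3>1>7; order=3,1,5,7
step 5: discover 4; path=3>4; order=3,1,5,7,4
step 6: discover 2; path=3>4>2; order=3,1,5,7,4,2
step 7: discover 6; path=3>6; order=3,1,5,7,4,2,6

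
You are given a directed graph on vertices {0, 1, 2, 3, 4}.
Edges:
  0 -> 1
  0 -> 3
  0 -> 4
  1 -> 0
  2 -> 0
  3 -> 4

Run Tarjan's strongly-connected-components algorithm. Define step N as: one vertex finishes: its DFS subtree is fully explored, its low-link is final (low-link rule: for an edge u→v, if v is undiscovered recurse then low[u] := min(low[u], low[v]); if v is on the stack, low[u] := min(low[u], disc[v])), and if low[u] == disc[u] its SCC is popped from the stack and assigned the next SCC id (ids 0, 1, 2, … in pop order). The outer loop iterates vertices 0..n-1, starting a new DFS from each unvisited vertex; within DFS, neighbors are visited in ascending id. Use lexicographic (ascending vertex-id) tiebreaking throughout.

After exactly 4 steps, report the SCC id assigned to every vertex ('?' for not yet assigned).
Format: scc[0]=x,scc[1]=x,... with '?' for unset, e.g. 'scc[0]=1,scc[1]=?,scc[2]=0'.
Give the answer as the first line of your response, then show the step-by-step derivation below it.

scc[0]=2,scc[1]=2,scc[2]=?,scc[3]=1,scc[4]=0

step 1: low=(low[0]=0,low[1]=0,low[2]=?,low[3]=?,low[4]=?); scc=(scc[0]=?,scc[1]=?,scc[2]=?,scc[3]=?,scc[4]=?)
step 2: low=(low[0]=0,low[1]=0,low[2]=?,low[3]=2,low[4]=3); scc=(scc[0]=?,scc[1]=?,scc[2]=?,scc[3]=?,scc[4]=0)
step 3: low=(low[0]=0,low[1]=0,low[2]=?,low[3]=2,low[4]=3); scc=(scc[0]=?,scc[1]=?,scc[2]=?,scc[3]=1,scc[4]=0)
step 4: low=(low[0]=0,low[1]=0,low[2]=?,low[3]=2,low[4]=3); scc=(scc[0]=2,scc[1]=2,scc[2]=?,scc[3]=1,scc[4]=0)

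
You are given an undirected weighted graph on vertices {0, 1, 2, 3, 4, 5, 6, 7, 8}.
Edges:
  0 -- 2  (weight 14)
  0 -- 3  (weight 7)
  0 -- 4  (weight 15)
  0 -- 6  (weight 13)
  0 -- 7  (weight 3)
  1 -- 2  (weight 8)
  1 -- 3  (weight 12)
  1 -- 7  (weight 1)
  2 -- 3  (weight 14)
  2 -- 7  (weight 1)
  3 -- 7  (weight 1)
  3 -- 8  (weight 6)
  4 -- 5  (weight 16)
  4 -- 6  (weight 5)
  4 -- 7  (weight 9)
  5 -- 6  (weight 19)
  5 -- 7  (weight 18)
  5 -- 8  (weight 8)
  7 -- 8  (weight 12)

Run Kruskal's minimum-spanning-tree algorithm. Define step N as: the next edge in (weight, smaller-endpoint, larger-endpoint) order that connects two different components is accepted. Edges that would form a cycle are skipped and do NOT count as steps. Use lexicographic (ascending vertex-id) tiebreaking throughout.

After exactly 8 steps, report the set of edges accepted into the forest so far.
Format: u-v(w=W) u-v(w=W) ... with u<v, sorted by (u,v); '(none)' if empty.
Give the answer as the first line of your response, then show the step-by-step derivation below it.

0-7(w=3) 1-7(w=1) 2-7(w=1) 3-7(w=1) 3-8(w=6) 4-6(w=5) 4-7(w=9) 5-8(w=8)

step 1: add edge 1-7 (w=1); MST = {1-7(w=1)}
step 2: add edge 2-7 (w=1); MST = {1-7(w=1) 2-7(w=1)}
step 3: add edge 3-7 (w=1); MST = {1-7(w=1) 2-7(w=1) 3-7(w=1)}
step 4: add edge 0-7 (w=3); MST = {0-7(w=3) 1-7(w=1) 2-7(w=1) 3-7(w=1)}
step 5: add edge 4-6 (w=5); MST = {0-7(w=3) 1-7(w=1) 2-7(w=1) 3-7(w=1) 4-6(w=5)}
step 6: add edge 3-8 (w=6); MST = {0-7(w=3) 1-7(w=1) 2-7(w=1) 3-7(w=1) 3-8(w=6) 4-6(w=5)}
step 7: add edge 5-8 (w=8); MST = {0-7(w=3) 1-7(w=1) 2-7(w=1) 3-7(w=1) 3-8(w=6) 4-6(w=5) 5-8(w=8)}
step 8: add edge 4-7 (w=9); MST = {0-7(w=3) 1-7(w=1) 2-7(w=1) 3-7(w=1) 3-8(w=6) 4-6(w=5) 4-7(w=9) 5-8(w=8)}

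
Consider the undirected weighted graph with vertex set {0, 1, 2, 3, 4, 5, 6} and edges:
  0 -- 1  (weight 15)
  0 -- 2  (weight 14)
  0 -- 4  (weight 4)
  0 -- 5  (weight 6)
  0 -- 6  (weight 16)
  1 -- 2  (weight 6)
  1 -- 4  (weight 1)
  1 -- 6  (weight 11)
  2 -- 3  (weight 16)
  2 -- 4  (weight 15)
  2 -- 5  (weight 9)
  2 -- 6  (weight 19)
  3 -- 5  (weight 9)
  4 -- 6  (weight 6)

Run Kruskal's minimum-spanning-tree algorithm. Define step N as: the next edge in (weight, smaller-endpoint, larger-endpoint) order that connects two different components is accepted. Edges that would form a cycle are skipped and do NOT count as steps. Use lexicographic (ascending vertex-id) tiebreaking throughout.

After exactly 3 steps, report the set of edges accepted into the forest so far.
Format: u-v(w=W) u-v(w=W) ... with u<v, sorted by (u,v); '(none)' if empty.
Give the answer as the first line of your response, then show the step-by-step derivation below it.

0-4(w=4) 0-5(w=6) 1-4(w=1)

step 1: add edge 1-4 (w=1); MST = {1-4(w=1)}
step 2: add edge 0-4 (w=4); MST = {0-4(w=4) 1-4(w=1)}
step 3: add edge 0-5 (w=6); MST = {0-4(w=4) 0-5(w=6) 1-4(w=1)}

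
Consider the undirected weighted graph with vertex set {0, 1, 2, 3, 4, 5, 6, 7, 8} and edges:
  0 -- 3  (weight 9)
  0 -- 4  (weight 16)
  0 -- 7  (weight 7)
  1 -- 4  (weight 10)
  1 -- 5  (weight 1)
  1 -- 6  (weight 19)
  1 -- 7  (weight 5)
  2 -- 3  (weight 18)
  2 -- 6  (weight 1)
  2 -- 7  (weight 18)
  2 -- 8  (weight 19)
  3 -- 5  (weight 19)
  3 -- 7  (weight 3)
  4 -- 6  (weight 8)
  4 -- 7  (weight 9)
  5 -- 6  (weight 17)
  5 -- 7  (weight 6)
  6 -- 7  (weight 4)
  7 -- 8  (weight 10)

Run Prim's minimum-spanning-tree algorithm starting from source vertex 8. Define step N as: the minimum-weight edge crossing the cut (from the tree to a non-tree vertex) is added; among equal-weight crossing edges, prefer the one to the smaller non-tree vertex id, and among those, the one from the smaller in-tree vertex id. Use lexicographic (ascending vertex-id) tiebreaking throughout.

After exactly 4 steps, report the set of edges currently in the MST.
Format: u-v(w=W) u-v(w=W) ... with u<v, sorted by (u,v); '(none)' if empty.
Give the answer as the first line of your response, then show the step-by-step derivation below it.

2-6(w=1) 3-7(w=3) 6-7(w=4) 7-8(w=10)

step 1: add edge 7-8 (w=10); MST = {7-8(w=10)}
step 2: add edge 3-7 (w=3); MST = {3-7(w=3) 7-8(w=10)}
step 3: add edge 6-7 (w=4); MST = {3-7(w=3) 6-7(w=4) 7-8(w=10)}
step 4: add edge 2-6 (w=1); MST = {2-6(w=1) 3-7(w=3) 6-7(w=4) 7-8(w=10)}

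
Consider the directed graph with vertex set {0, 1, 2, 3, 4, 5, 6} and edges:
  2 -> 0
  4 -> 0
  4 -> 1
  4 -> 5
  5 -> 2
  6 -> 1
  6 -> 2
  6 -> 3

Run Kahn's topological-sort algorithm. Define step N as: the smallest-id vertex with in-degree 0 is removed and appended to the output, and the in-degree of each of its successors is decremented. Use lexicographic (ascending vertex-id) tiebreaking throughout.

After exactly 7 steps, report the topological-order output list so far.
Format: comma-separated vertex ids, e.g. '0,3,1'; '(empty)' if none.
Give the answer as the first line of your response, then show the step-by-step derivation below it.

4,5,6,1,2,0,3

step 1: output 4; order=[4]; indeg=(1,1,2,1,0,0,0)
step 2: output 5; order=[4,5]; indeg=(1,1,1,1,0,0,0)
step 3: output 6; order=[4,5,6]; indeg=(1,0,0,0,0,0,0)
step 4: output 1; order=[4,5,6,1]; indeg=(1,0,0,0,0,0,0)
step 5: output 2; order=[4,5,6,1,2]; indeg=(0,0,0,0,0,0,0)
step 6: output 0; order=[4,5,6,1,2,0]; indeg=(0,0,0,0,0,0,0)
step 7: output 3; order=[4,5,6,1,2,0,3]; indeg=(0,0,0,0,0,0,0)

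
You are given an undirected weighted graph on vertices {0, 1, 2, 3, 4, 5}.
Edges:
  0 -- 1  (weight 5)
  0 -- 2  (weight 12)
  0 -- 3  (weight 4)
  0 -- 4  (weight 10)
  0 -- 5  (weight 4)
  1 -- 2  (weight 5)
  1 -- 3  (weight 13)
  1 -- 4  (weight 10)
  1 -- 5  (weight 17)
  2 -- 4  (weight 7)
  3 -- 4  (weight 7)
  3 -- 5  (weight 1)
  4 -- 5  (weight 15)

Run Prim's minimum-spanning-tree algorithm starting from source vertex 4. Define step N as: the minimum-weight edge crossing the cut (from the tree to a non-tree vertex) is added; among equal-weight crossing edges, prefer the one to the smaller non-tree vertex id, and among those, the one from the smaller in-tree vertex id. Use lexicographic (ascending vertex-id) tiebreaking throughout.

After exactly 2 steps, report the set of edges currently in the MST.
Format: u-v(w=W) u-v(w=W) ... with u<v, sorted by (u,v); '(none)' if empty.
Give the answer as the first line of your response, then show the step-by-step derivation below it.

1-2(w=5) 2-4(w=7)

step 1: add edge 2-4 (w=7); MST = {2-4(w=7)}
step 2: add edge 1-2 (w=5); MST = {1-2(w=5) 2-4(w=7)}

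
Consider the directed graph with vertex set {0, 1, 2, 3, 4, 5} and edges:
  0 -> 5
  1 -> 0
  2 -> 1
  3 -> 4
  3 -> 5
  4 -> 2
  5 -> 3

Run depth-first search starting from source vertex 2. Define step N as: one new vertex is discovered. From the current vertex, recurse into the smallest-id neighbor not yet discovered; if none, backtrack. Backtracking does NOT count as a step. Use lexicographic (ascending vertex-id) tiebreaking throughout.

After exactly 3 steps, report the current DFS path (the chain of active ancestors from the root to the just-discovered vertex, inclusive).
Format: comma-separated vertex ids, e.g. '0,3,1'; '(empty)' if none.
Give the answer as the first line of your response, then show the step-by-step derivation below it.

2,1,0

step 1: discover 2; path=2; order=2
step 2: discover 1; path=2>1; order=2,1
step 3: discover 0; path=2>1>0; order=2,1,0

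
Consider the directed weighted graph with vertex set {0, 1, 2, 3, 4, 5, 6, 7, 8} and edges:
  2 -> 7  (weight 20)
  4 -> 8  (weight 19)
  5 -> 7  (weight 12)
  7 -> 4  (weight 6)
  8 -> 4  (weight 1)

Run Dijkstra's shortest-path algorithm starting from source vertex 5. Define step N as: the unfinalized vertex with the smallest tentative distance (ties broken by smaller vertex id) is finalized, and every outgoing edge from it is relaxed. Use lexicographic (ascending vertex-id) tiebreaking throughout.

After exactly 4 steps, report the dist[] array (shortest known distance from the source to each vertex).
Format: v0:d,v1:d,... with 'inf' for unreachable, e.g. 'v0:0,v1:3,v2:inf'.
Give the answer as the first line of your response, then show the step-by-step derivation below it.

v0:inf,v1:inf,v2:inf,v3:inf,v4:18,v5:0,v6:inf,v7:12,v8:37

step 1: dist = v0:inf,v1:inf,v2:inf,v3:inf,v4:inf,v5:0,v6:inf,v7:12,v8:inf
step 2: dist = v0:inf,v1:inf,v2:inf,v3:inf,v4:18,v5:0,v6:inf,v7:12,v8:inf
step 3: dist = v0:inf,v1:inf,v2:inf,v3:inf,v4:18,v5:0,v6:inf,v7:12,v8:37
step 4: dist = v0:inf,v1:inf,v2:inf,v3:inf,v4:18,v5:0,v6:inf,v7:12,v8:37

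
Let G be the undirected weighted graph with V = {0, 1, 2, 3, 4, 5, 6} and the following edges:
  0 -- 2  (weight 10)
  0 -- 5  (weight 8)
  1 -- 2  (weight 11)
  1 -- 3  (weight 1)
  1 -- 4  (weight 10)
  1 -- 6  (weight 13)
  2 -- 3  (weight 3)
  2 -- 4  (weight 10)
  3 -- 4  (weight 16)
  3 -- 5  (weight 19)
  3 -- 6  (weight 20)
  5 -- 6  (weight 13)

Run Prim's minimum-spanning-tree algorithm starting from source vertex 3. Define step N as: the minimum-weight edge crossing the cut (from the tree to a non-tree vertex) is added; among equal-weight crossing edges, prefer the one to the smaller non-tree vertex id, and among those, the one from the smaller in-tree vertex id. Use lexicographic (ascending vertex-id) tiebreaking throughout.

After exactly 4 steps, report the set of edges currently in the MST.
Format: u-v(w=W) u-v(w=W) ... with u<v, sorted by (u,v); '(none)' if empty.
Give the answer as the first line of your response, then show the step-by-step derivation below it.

0-2(w=10) 0-5(w=8) 1-3(w=1) 2-3(w=3)

step 1: add edge 1-3 (w=1); MST = {1-3(w=1)}
step 2: add edge 2-3 (w=3); MST = {1-3(w=1) 2-3(w=3)}
step 3: add edge 0-2 (w=10); MST = {0-2(w=10) 1-3(w=1) 2-3(w=3)}
step 4: add edge 0-5 (w=8); MST = {0-2(w=10) 0-5(w=8) 1-3(w=1) 2-3(w=3)}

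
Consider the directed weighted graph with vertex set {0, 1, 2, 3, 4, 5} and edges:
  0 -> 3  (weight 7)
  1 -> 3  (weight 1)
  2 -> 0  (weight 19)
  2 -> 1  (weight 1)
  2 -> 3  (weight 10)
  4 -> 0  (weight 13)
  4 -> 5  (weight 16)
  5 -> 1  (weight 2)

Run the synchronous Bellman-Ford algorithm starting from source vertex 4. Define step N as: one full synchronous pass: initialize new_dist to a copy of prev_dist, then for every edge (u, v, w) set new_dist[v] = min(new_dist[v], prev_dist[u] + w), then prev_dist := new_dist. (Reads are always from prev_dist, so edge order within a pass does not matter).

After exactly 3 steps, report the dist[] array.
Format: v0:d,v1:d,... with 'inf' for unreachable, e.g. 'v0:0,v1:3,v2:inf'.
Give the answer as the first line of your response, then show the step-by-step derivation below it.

v0:13,v1:18,v2:inf,v3:19,v4:0,v5:16

step 1: dist = v0:13,v1:inf,v2:inf,v3:inf,v4:0,v5:16
step 2: dist = v0:13,v1:18,v2:inf,v3:20,v4:0,v5:16
step 3: dist = v0:13,v1:18,v2:inf,v3:19,v4:0,v5:16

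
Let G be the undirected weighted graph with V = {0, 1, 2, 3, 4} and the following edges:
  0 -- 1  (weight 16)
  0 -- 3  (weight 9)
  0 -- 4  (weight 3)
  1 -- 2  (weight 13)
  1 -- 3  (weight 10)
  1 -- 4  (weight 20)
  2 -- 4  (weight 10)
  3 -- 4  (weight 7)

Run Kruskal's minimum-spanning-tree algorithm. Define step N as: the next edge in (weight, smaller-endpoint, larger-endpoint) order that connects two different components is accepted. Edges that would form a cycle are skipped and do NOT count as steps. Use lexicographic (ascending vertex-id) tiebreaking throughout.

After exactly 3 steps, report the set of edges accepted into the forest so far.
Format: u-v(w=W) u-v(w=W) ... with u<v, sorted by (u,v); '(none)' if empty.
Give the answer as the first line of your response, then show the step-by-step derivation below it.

0-4(w=3) 1-3(w=10) 3-4(w=7)

step 1: add edge 0-4 (w=3); MST = {0-4(w=3)}
step 2: add edge 3-4 (w=7); MST = {0-4(w=3) 3-4(w=7)}
step 3: add edge 1-3 (w=10); MST = {0-4(w=3) 1-3(w=10) 3-4(w=7)}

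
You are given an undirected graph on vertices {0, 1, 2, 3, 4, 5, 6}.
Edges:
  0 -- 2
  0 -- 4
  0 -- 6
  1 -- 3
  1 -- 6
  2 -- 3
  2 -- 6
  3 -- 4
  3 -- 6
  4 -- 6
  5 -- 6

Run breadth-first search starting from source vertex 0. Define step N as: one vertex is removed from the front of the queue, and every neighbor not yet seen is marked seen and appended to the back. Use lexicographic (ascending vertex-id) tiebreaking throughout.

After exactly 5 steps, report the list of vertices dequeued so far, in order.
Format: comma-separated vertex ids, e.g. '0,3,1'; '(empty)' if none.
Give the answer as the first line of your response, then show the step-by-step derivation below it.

0,2,4,6,3

step 1: dequeue 0; queue=[2,4,6]; order=0
step 2: dequeue 2; queue=[4,6,3]; order=0,2
step 3: dequeue 4; queue=[6,3]; order=0,2,4
step 4: dequeue 6; queue=[3,1,5]; order=0,2,4,6
step 5: dequeue 3; queue=[1,5]; order=0,2,4,6,3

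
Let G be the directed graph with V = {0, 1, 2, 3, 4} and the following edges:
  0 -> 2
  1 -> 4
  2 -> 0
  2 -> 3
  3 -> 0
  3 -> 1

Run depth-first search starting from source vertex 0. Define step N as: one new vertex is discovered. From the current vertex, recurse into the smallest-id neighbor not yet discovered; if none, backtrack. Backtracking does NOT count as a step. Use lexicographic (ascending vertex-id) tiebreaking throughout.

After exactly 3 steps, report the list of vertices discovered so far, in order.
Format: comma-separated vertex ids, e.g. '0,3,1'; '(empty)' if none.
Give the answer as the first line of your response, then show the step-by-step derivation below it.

0,2,3

step 1: discover 0; path=0; order=0
step 2: discover 2; path=0>2; order=0,2
step 3: discover 3; path=0>2>3; order=0,2,3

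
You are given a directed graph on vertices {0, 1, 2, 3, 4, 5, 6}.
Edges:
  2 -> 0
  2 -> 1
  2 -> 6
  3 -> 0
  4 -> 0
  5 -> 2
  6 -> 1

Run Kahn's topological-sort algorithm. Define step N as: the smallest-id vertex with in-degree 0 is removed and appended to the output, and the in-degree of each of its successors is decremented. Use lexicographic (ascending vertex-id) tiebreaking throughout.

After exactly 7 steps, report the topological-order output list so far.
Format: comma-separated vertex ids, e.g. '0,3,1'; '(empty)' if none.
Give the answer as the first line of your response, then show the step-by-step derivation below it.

3,4,5,2,0,6,1

step 1: output 3; order=[3]; indeg=(2,2,1,0,0,0,1)
step 2: output 4; order=[3,4]; indeg=(1,2,1,0,0,0,1)
step 3: output 5; order=[3,4,5]; indeg=(1,2,0,0,0,0,1)
step 4: output 2; order=[3,4,5,2]; indeg=(0,1,0,0,0,0,0)
step 5: output 0; order=[3,4,5,2,0]; indeg=(0,1,0,0,0,0,0)
step 6: output 6; order=[3,4,5,2,0,6]; indeg=(0,0,0,0,0,0,0)
step 7: output 1; order=[3,4,5,2,0,6,1]; indeg=(0,0,0,0,0,0,0)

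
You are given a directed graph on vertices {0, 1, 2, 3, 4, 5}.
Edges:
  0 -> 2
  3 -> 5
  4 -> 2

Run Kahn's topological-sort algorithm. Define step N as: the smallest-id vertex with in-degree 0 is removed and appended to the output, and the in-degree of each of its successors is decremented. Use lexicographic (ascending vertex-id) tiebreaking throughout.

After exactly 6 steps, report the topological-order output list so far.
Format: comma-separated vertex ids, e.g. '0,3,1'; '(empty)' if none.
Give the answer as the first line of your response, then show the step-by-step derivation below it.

0,1,3,4,2,5

step 1: output 0; order=[0]; indeg=(0,0,1,0,0,1)
step 2: output 1; order=[0,1]; indeg=(0,0,1,0,0,1)
step 3: output 3; order=[0,1,3]; indeg=(0,0,1,0,0,0)
step 4: output 4; order=[0,1,3,4]; indeg=(0,0,0,0,0,0)
step 5: output 2; order=[0,1,3,4,2]; indeg=(0,0,0,0,0,0)
step 6: output 5; order=[0,1,3,4,2,5]; indeg=(0,0,0,0,0,0)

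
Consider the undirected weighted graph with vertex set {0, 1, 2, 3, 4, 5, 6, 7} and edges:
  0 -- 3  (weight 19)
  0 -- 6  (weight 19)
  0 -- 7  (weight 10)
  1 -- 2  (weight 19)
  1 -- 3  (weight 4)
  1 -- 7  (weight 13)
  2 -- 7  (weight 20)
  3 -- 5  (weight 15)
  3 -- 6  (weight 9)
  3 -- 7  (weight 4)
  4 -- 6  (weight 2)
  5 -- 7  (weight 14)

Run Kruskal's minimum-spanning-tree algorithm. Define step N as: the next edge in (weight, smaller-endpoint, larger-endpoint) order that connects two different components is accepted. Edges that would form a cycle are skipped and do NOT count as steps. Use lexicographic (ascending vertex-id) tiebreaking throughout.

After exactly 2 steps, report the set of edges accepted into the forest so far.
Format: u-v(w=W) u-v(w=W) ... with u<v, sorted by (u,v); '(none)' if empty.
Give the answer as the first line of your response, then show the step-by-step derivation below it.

1-3(w=4) 4-6(w=2)

step 1: add edge 4-6 (w=2); MST = {4-6(w=2)}
step 2: add edge 1-3 (w=4); MST = {1-3(w=4) 4-6(w=2)}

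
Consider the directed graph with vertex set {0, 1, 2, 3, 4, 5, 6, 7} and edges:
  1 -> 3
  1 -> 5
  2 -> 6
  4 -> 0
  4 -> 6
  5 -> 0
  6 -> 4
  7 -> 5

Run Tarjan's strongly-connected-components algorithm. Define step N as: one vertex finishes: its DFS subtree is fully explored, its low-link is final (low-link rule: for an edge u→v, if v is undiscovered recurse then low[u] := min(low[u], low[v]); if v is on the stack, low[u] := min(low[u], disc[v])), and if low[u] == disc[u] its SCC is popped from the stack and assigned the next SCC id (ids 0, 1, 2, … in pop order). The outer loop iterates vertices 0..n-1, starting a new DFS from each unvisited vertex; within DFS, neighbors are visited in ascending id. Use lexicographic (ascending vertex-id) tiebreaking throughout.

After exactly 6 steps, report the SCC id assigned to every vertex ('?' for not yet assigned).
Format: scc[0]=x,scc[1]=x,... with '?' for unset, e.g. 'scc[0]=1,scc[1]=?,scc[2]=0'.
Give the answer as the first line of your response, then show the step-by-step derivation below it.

scc[0]=0,scc[1]=3,scc[2]=?,scc[3]=1,scc[4]=4,scc[5]=2,scc[6]=4,scc[7]=?

step 1: low=(low[0]=0,low[1]=?,low[2]=?,low[3]=?,low[4]=?,low[5]=?,low[6]=?,low[7]=?); scc=(scc[0]=0,scc[1]=?,scc[2]=?,scc[3]=?,scc[4]=?,scc[5]=?,scc[6]=?,scc[7]=?)
step 2: low=(low[0]=0,low[1]=1,low[2]=?,low[3]=2,low[4]=?,low[5]=?,low[6]=?,low[7]=?); scc=(scc[0]=0,scc[1]=?,scc[2]=?,scc[3]=1,scc[4]=?,scc[5]=?,scc[6]=?,scc[7]=?)
step 3: low=(low[0]=0,low[1]=1,low[2]=?,low[3]=2,low[4]=?,low[5]=3,low[6]=?,low[7]=?); scc=(scc[0]=0,scc[1]=?,scc[2]=?,scc[3]=1,scc[4]=?,scc[5]=2,scc[6]=?,scc[7]=?)
step 4: low=(low[0]=0,low[1]=1,low[2]=?,low[3]=2,low[4]=?,low[5]=3,low[6]=?,low[7]=?); scc=(scc[0]=0,scc[1]=3,scc[2]=?,scc[3]=1,scc[4]=?,scc[5]=2,scc[6]=?,scc[7]=?)
step 5: low=(low[0]=0,low[1]=1,low[2]=4,low[3]=2,low[4]=5,low[5]=3,low[6]=5,low[7]=?); scc=(scc[0]=0,scc[1]=3,scc[2]=?,scc[3]=1,scc[4]=?,scc[5]=2,scc[6]=?,scc[7]=?)
step 6: low=(low[0]=0,low[1]=1,low[2]=4,low[3]=2,low[4]=5,low[5]=3,low[6]=5,low[7]=?); scc=(scc[0]=0,scc[1]=3,scc[2]=?,scc[3]=1,scc[4]=4,scc[5]=2,scc[6]=4,scc[7]=?)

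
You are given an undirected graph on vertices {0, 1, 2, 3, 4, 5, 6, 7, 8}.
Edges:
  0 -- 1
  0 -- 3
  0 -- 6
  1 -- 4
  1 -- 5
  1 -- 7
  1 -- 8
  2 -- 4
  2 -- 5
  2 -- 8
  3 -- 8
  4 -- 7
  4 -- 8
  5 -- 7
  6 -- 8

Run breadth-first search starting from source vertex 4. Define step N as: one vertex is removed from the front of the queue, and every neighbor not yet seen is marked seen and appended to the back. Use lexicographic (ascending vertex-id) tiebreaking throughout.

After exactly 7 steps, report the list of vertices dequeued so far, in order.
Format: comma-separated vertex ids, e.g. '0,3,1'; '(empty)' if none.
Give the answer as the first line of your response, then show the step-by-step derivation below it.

4,1,2,7,8,0,5

step 1: dequeue 4; queue=[1,2,7,8]; order=4
step 2: dequeue 1; queue=[2,7,8,0,5]; order=4,1
step 3: dequeue 2; queue=[7,8,0,5]; order=4,1,2
step 4: dequeue 7; queue=[8,0,5]; order=4,1,2,7
step 5: dequeue 8; queue=[0,5,3,6]; order=4,1,2,7,8
step 6: dequeue 0; queue=[5,3,6]; order=4,1,2,7,8,0
step 7: dequeue 5; queue=[3,6]; order=4,1,2,7,8,0,5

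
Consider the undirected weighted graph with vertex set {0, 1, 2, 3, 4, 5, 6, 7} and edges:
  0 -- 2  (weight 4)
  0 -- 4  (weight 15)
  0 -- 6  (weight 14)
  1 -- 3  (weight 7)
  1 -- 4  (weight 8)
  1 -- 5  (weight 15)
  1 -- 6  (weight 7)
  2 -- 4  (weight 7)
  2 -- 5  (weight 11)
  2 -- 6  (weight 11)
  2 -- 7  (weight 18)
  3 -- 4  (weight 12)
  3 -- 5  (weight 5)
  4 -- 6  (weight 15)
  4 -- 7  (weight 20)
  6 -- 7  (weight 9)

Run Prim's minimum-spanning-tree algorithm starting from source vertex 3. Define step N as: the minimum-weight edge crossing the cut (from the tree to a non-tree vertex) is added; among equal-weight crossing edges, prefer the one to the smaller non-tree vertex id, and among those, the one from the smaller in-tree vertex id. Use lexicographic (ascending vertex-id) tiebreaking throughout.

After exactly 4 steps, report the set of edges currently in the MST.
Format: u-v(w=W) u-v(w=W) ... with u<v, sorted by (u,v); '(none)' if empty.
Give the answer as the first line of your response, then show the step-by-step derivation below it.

1-3(w=7) 1-4(w=8) 1-6(w=7) 3-5(w=5)

step 1: add edge 3-5 (w=5); MST = {3-5(w=5)}
step 2: add edge 1-3 (w=7); MST = {1-3(w=7) 3-5(w=5)}
step 3: add edge 1-6 (w=7); MST = {1-3(w=7) 1-6(w=7) 3-5(w=5)}
step 4: add edge 1-4 (w=8); MST = {1-3(w=7) 1-4(w=8) 1-6(w=7) 3-5(w=5)}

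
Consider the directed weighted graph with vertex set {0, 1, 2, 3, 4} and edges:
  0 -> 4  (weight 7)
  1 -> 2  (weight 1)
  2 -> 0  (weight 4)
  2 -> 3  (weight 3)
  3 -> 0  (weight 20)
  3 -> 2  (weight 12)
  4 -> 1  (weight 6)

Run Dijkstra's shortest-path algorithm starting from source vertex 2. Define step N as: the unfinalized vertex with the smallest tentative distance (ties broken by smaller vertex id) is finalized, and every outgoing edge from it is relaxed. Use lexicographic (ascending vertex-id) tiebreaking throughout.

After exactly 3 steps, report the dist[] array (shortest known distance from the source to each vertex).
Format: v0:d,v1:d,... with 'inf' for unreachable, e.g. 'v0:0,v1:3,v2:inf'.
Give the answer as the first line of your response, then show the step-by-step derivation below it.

v0:4,v1:inf,v2:0,v3:3,v4:11

step 1: dist = v0:4,v1:inf,v2:0,v3:3,v4:inf
step 2: dist = v0:4,v1:inf,v2:0,v3:3,v4:inf
step 3: dist = v0:4,v1:inf,v2:0,v3:3,v4:11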